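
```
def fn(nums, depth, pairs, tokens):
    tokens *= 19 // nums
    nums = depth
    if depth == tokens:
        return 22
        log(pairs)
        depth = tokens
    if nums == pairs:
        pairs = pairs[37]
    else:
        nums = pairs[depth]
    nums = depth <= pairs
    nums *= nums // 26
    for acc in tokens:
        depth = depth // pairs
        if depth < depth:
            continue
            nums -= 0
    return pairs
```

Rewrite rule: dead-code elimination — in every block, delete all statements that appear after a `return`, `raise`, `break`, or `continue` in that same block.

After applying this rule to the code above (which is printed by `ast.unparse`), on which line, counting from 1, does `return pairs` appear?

Transformed code:
def fn(nums, depth, pairs, tokens):
    tokens *= 19 // nums
    nums = depth
    if depth == tokens:
        return 22
    if nums == pairs:
        pairs = pairs[37]
    else:
        nums = pairs[depth]
    nums = depth <= pairs
    nums *= nums // 26
    for acc in tokens:
        depth = depth // pairs
        if depth < depth:
            continue
    return pairs

16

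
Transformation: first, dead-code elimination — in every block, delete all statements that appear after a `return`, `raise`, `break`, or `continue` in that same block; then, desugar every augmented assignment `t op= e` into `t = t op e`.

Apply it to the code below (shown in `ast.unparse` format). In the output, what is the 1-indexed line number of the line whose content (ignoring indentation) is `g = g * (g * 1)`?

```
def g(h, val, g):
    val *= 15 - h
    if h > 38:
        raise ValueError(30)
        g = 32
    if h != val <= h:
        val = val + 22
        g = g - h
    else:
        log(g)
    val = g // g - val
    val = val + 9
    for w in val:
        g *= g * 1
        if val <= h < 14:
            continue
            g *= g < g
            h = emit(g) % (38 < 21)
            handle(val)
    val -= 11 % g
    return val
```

13

Transformed code:
def g(h, val, g):
    val = val * (15 - h)
    if h > 38:
        raise ValueError(30)
    if h != val <= h:
        val = val + 22
        g = g - h
    else:
        log(g)
    val = g // g - val
    val = val + 9
    for w in val:
        g = g * (g * 1)
        if val <= h < 14:
            continue
    val = val - 11 % g
    return val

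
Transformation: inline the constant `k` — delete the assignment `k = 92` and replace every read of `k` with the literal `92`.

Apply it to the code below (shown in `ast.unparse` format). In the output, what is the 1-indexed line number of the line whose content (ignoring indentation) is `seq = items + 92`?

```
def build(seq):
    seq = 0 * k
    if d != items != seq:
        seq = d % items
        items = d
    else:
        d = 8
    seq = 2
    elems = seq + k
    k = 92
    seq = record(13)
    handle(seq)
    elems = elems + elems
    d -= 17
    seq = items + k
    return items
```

14

Transformed code:
def build(seq):
    seq = 0 * 92
    if d != items != seq:
        seq = d % items
        items = d
    else:
        d = 8
    seq = 2
    elems = seq + 92
    seq = record(13)
    handle(seq)
    elems = elems + elems
    d -= 17
    seq = items + 92
    return items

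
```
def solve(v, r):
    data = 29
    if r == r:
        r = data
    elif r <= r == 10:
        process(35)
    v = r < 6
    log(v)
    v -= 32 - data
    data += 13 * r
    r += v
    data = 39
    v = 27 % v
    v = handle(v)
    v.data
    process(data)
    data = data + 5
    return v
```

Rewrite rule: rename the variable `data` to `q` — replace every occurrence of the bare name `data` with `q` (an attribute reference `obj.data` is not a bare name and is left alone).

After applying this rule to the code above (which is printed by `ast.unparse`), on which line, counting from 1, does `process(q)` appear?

Transformed code:
def solve(v, r):
    q = 29
    if r == r:
        r = q
    elif r <= r == 10:
        process(35)
    v = r < 6
    log(v)
    v -= 32 - q
    q += 13 * r
    r += v
    q = 39
    v = 27 % v
    v = handle(v)
    v.data
    process(q)
    q = q + 5
    return v

16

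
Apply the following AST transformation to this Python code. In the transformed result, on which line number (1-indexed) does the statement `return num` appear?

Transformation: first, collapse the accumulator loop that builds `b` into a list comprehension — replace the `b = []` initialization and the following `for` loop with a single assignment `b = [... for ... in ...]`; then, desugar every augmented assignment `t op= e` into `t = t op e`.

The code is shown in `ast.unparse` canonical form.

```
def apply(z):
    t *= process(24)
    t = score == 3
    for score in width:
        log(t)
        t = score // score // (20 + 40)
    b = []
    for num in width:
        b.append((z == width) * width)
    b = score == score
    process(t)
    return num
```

Transformed code:
def apply(z):
    t = t * process(24)
    t = score == 3
    for score in width:
        log(t)
        t = score // score // (20 + 40)
    b = [(z == width) * width for num in width]
    b = score == score
    process(t)
    return num

10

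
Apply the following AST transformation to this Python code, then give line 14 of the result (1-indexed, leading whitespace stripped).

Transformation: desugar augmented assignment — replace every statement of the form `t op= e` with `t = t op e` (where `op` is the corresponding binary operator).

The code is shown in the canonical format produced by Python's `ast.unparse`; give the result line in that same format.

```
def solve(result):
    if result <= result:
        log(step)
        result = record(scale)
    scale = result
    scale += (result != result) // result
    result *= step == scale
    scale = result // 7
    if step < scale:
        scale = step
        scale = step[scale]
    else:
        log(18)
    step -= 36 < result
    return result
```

Transformed code:
def solve(result):
    if result <= result:
        log(step)
        result = record(scale)
    scale = result
    scale = scale + (result != result) // result
    result = result * (step == scale)
    scale = result // 7
    if step < scale:
        scale = step
        scale = step[scale]
    else:
        log(18)
    step = step - (36 < result)
    return result

step = step - (36 < result)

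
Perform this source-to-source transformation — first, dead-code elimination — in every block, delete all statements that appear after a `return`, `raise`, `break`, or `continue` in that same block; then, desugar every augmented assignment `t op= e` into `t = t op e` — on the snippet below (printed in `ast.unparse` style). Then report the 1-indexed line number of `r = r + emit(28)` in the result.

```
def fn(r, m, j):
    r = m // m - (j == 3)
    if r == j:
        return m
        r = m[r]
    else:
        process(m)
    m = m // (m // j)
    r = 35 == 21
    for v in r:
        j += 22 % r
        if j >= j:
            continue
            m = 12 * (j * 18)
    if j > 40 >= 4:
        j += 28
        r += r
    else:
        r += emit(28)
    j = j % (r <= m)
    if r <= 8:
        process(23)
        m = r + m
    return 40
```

17

Transformed code:
def fn(r, m, j):
    r = m // m - (j == 3)
    if r == j:
        return m
    else:
        process(m)
    m = m // (m // j)
    r = 35 == 21
    for v in r:
        j = j + 22 % r
        if j >= j:
            continue
    if j > 40 >= 4:
        j = j + 28
        r = r + r
    else:
        r = r + emit(28)
    j = j % (r <= m)
    if r <= 8:
        process(23)
        m = r + m
    return 40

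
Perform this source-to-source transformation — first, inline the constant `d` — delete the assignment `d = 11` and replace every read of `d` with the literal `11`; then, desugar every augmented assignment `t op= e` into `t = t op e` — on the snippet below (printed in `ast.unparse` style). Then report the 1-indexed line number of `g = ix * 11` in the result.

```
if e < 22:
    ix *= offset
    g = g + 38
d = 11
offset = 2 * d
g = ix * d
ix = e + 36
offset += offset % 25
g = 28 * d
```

Transformed code:
if e < 22:
    ix = ix * offset
    g = g + 38
offset = 2 * 11
g = ix * 11
ix = e + 36
offset = offset + offset % 25
g = 28 * 11

5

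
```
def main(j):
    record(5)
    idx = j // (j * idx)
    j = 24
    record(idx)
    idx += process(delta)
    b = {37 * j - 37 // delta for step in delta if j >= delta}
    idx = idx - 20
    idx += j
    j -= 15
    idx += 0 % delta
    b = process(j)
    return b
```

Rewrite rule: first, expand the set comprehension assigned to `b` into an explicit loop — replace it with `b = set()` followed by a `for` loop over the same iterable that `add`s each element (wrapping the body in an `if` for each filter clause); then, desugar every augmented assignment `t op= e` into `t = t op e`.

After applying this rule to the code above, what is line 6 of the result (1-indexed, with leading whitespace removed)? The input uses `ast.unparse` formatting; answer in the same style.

Transformed code:
def main(j):
    record(5)
    idx = j // (j * idx)
    j = 24
    record(idx)
    idx = idx + process(delta)
    b = set()
    for step in delta:
        if j >= delta:
            b.add(37 * j - 37 // delta)
    idx = idx - 20
    idx = idx + j
    j = j - 15
    idx = idx + 0 % delta
    b = process(j)
    return b

idx = idx + process(delta)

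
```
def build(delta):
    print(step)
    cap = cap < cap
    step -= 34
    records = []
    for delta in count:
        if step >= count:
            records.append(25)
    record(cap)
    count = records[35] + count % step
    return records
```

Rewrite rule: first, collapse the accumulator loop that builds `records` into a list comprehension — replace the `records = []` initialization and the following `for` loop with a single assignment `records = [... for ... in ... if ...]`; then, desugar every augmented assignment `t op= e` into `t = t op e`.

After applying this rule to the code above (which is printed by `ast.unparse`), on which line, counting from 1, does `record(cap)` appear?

Transformed code:
def build(delta):
    print(step)
    cap = cap < cap
    step = step - 34
    records = [25 for delta in count if step >= count]
    record(cap)
    count = records[35] + count % step
    return records

6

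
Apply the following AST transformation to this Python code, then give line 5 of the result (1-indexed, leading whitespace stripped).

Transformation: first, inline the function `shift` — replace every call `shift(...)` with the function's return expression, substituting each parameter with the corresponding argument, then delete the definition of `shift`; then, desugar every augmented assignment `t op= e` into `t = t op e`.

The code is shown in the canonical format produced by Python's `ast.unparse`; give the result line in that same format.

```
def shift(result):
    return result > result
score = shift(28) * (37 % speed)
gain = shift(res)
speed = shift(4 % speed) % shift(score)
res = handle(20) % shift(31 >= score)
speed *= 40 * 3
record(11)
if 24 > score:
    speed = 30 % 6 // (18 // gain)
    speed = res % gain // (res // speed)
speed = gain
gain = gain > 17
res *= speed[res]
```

speed = speed * (40 * 3)

Transformed code:
score = (28 > 28) * (37 % speed)
gain = res > res
speed = (4 % speed > 4 % speed) % (score > score)
res = handle(20) % ((31 >= score) > (31 >= score))
speed = speed * (40 * 3)
record(11)
if 24 > score:
    speed = 30 % 6 // (18 // gain)
    speed = res % gain // (res // speed)
speed = gain
gain = gain > 17
res = res * speed[res]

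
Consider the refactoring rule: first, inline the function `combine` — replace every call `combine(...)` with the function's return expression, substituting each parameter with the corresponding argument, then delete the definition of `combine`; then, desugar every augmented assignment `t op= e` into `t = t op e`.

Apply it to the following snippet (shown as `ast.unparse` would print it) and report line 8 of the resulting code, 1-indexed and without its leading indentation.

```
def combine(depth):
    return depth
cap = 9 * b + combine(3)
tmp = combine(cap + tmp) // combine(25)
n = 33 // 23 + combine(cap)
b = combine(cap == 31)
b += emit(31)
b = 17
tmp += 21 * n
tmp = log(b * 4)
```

tmp = log(b * 4)

Transformed code:
cap = 9 * b + 3
tmp = (cap + tmp) // 25
n = 33 // 23 + cap
b = cap == 31
b = b + emit(31)
b = 17
tmp = tmp + 21 * n
tmp = log(b * 4)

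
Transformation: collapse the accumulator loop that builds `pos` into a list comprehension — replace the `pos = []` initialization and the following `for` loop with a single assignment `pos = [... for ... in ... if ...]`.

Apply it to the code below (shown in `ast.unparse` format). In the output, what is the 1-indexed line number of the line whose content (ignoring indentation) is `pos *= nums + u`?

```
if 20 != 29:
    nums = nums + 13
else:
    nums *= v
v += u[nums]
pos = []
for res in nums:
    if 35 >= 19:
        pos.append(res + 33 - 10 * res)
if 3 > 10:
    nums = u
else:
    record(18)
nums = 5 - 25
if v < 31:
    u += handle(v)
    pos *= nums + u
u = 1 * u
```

14

Transformed code:
if 20 != 29:
    nums = nums + 13
else:
    nums *= v
v += u[nums]
pos = [res + 33 - 10 * res for res in nums if 35 >= 19]
if 3 > 10:
    nums = u
else:
    record(18)
nums = 5 - 25
if v < 31:
    u += handle(v)
    pos *= nums + u
u = 1 * u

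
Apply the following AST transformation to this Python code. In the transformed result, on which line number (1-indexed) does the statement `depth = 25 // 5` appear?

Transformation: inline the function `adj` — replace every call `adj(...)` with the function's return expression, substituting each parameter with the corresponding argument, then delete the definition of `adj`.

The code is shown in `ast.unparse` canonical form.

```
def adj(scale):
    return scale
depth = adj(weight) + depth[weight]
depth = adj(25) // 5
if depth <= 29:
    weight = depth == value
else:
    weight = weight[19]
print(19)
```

2

Transformed code:
depth = weight + depth[weight]
depth = 25 // 5
if depth <= 29:
    weight = depth == value
else:
    weight = weight[19]
print(19)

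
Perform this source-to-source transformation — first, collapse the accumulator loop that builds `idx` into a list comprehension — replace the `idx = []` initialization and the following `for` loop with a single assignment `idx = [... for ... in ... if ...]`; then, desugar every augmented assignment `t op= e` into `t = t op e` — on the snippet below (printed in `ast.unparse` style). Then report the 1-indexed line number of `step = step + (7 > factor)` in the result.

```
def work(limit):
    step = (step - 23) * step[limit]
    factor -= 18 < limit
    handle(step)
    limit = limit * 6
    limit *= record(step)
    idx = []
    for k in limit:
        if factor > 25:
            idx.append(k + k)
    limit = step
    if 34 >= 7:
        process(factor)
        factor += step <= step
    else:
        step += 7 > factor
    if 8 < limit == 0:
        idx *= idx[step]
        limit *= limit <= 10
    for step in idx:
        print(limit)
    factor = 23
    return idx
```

Transformed code:
def work(limit):
    step = (step - 23) * step[limit]
    factor = factor - (18 < limit)
    handle(step)
    limit = limit * 6
    limit = limit * record(step)
    idx = [k + k for k in limit if factor > 25]
    limit = step
    if 34 >= 7:
        process(factor)
        factor = factor + (step <= step)
    else:
        step = step + (7 > factor)
    if 8 < limit == 0:
        idx = idx * idx[step]
        limit = limit * (limit <= 10)
    for step in idx:
        print(limit)
    factor = 23
    return idx

13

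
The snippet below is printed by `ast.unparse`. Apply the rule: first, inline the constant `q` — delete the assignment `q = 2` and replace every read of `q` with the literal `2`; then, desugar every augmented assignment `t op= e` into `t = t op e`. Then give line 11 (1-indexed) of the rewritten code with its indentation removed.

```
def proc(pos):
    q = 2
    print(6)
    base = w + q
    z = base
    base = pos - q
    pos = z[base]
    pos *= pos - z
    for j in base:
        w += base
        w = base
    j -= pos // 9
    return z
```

j = j - pos // 9

Transformed code:
def proc(pos):
    print(6)
    base = w + 2
    z = base
    base = pos - 2
    pos = z[base]
    pos = pos * (pos - z)
    for j in base:
        w = w + base
        w = base
    j = j - pos // 9
    return z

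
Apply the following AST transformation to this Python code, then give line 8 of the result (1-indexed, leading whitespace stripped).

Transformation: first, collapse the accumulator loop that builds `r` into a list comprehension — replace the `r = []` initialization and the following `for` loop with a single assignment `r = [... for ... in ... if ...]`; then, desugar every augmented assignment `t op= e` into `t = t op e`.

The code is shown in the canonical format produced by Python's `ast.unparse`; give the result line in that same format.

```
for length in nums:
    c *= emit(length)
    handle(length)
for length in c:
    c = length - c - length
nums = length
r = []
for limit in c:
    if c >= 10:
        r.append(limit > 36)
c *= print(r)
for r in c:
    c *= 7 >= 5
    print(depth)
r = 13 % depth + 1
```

c = c * print(r)

Transformed code:
for length in nums:
    c = c * emit(length)
    handle(length)
for length in c:
    c = length - c - length
nums = length
r = [limit > 36 for limit in c if c >= 10]
c = c * print(r)
for r in c:
    c = c * (7 >= 5)
    print(depth)
r = 13 % depth + 1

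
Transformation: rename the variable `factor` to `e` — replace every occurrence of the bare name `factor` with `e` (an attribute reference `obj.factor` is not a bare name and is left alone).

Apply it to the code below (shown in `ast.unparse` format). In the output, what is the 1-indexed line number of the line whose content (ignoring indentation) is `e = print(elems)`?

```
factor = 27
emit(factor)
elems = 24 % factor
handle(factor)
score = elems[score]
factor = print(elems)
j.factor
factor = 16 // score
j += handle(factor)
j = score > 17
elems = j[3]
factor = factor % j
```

Transformed code:
e = 27
emit(e)
elems = 24 % e
handle(e)
score = elems[score]
e = print(elems)
j.factor
e = 16 // score
j += handle(e)
j = score > 17
elems = j[3]
e = e % j

6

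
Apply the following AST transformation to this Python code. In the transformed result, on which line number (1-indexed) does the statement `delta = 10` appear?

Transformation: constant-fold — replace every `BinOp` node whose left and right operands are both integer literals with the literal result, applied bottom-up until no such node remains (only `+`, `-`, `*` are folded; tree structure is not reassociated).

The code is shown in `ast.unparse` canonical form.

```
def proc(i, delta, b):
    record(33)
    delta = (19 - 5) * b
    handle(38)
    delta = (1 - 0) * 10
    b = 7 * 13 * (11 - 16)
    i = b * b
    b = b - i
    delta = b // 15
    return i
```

5

Transformed code:
def proc(i, delta, b):
    record(33)
    delta = 14 * b
    handle(38)
    delta = 10
    b = -455
    i = b * b
    b = b - i
    delta = b // 15
    return i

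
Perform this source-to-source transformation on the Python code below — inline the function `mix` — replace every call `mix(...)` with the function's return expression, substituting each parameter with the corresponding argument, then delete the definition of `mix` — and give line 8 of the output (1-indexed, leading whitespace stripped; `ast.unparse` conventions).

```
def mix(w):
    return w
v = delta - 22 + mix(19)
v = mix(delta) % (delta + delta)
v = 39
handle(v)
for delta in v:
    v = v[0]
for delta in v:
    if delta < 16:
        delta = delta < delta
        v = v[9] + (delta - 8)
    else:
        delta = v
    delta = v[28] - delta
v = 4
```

Transformed code:
v = delta - 22 + 19
v = delta % (delta + delta)
v = 39
handle(v)
for delta in v:
    v = v[0]
for delta in v:
    if delta < 16:
        delta = delta < delta
        v = v[9] + (delta - 8)
    else:
        delta = v
    delta = v[28] - delta
v = 4

if delta < 16:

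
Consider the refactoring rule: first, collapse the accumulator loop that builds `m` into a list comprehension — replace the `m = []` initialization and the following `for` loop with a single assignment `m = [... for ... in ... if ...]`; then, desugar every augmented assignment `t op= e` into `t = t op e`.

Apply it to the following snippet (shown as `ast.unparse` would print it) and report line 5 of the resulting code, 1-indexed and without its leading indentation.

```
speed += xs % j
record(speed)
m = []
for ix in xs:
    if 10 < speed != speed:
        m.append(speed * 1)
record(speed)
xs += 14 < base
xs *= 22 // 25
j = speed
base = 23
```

Transformed code:
speed = speed + xs % j
record(speed)
m = [speed * 1 for ix in xs if 10 < speed != speed]
record(speed)
xs = xs + (14 < base)
xs = xs * (22 // 25)
j = speed
base = 23

xs = xs + (14 < base)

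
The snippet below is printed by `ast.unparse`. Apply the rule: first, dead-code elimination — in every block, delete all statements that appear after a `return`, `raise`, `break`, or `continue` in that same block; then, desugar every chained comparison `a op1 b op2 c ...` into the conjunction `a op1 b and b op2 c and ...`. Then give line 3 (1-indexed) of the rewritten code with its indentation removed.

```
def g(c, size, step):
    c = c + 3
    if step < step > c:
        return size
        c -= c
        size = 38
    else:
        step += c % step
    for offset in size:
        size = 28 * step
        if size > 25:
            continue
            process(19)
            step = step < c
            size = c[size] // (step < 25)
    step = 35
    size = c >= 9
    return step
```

Transformed code:
def g(c, size, step):
    c = c + 3
    if step < step and step > c:
        return size
    else:
        step += c % step
    for offset in size:
        size = 28 * step
        if size > 25:
            continue
    step = 35
    size = c >= 9
    return step

if step < step and step > c:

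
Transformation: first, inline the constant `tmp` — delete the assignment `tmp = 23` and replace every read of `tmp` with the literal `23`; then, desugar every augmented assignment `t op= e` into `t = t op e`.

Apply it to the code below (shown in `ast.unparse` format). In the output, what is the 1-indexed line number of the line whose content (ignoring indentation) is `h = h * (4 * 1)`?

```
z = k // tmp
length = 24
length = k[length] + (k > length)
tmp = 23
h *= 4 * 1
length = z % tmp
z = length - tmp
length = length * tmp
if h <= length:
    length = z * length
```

Transformed code:
z = k // 23
length = 24
length = k[length] + (k > length)
h = h * (4 * 1)
length = z % 23
z = length - 23
length = length * 23
if h <= length:
    length = z * length

4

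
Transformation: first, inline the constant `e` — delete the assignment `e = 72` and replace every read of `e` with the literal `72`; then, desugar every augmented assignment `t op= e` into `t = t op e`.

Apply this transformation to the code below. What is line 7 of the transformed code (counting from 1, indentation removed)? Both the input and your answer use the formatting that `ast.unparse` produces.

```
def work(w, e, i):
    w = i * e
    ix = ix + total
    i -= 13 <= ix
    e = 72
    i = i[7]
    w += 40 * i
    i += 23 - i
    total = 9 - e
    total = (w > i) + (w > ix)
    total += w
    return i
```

Transformed code:
def work(w, e, i):
    w = i * 72
    ix = ix + total
    i = i - (13 <= ix)
    i = i[7]
    w = w + 40 * i
    i = i + (23 - i)
    total = 9 - 72
    total = (w > i) + (w > ix)
    total = total + w
    return i

i = i + (23 - i)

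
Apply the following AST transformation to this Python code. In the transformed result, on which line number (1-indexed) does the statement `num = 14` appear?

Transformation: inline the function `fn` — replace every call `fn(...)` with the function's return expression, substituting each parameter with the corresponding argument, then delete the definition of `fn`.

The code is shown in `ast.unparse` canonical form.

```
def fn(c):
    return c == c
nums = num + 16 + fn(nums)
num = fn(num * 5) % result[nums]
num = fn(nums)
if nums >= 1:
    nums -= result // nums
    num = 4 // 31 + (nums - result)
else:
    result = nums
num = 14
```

Transformed code:
nums = num + 16 + (nums == nums)
num = (num * 5 == num * 5) % result[nums]
num = nums == nums
if nums >= 1:
    nums -= result // nums
    num = 4 // 31 + (nums - result)
else:
    result = nums
num = 14

9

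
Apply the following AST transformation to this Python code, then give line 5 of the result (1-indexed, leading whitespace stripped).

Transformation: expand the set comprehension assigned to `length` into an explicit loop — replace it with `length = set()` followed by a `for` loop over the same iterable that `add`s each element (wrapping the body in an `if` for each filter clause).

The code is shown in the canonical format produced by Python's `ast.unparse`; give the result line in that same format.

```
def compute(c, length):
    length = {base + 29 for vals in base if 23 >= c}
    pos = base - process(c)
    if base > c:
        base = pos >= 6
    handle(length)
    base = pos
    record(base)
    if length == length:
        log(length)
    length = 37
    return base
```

length.add(base + 29)

Transformed code:
def compute(c, length):
    length = set()
    for vals in base:
        if 23 >= c:
            length.add(base + 29)
    pos = base - process(c)
    if base > c:
        base = pos >= 6
    handle(length)
    base = pos
    record(base)
    if length == length:
        log(length)
    length = 37
    return base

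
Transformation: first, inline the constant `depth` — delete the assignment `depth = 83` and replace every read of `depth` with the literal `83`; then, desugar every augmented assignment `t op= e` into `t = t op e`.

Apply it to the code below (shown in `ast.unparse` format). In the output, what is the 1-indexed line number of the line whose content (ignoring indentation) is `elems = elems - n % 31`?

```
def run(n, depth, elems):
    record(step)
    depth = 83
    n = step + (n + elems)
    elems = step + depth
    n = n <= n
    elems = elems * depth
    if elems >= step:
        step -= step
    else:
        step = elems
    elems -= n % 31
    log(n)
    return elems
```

Transformed code:
def run(n, depth, elems):
    record(step)
    n = step + (n + elems)
    elems = step + 83
    n = n <= n
    elems = elems * 83
    if elems >= step:
        step = step - step
    else:
        step = elems
    elems = elems - n % 31
    log(n)
    return elems

11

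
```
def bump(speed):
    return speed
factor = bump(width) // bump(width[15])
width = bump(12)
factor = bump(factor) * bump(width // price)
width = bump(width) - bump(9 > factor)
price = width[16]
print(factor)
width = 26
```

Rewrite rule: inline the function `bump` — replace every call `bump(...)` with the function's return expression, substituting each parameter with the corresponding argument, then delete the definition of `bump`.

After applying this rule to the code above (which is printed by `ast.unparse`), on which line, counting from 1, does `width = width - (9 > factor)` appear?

4

Transformed code:
factor = width // width[15]
width = 12
factor = factor * (width // price)
width = width - (9 > factor)
price = width[16]
print(factor)
width = 26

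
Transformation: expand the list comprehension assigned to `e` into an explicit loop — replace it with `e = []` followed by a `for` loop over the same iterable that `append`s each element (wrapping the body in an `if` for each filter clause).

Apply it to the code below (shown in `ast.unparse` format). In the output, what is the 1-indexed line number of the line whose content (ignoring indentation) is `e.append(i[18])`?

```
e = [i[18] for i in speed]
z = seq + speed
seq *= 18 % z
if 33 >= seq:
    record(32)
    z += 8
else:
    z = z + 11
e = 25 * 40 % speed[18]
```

Transformed code:
e = []
for i in speed:
    e.append(i[18])
z = seq + speed
seq *= 18 % z
if 33 >= seq:
    record(32)
    z += 8
else:
    z = z + 11
e = 25 * 40 % speed[18]

3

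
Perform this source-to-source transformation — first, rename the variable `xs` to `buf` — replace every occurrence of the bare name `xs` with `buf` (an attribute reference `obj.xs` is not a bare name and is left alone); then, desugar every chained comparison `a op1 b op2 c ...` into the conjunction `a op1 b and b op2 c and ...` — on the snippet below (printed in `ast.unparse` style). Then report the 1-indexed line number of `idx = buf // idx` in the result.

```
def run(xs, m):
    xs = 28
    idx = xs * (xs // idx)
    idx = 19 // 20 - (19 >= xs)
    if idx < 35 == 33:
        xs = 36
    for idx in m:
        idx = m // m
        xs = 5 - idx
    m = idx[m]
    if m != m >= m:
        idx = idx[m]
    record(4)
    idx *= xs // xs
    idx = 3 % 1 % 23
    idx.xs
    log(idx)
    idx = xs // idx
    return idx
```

18

Transformed code:
def run(buf, m):
    buf = 28
    idx = buf * (buf // idx)
    idx = 19 // 20 - (19 >= buf)
    if idx < 35 and 35 == 33:
        buf = 36
    for idx in m:
        idx = m // m
        buf = 5 - idx
    m = idx[m]
    if m != m and m >= m:
        idx = idx[m]
    record(4)
    idx *= buf // buf
    idx = 3 % 1 % 23
    idx.xs
    log(idx)
    idx = buf // idx
    return idx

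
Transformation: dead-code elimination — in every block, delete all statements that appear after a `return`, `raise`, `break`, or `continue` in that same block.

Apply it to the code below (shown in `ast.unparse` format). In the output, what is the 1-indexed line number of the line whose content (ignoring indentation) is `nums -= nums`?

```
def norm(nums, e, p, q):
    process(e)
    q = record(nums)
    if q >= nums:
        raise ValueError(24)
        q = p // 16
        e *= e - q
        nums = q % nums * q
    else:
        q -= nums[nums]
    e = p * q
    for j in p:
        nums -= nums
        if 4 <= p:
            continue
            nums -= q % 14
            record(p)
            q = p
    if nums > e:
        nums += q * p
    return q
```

10

Transformed code:
def norm(nums, e, p, q):
    process(e)
    q = record(nums)
    if q >= nums:
        raise ValueError(24)
    else:
        q -= nums[nums]
    e = p * q
    for j in p:
        nums -= nums
        if 4 <= p:
            continue
    if nums > e:
        nums += q * p
    return q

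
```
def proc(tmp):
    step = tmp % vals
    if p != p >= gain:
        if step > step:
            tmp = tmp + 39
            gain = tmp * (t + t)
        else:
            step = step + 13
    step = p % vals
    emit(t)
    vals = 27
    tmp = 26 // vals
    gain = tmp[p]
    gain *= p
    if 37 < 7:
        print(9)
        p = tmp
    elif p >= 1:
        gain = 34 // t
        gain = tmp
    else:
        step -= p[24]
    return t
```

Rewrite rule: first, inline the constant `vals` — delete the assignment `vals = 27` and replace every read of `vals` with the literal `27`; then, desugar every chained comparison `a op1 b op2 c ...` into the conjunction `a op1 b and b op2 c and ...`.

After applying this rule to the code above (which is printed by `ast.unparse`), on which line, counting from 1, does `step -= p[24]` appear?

21

Transformed code:
def proc(tmp):
    step = tmp % 27
    if p != p and p >= gain:
        if step > step:
            tmp = tmp + 39
            gain = tmp * (t + t)
        else:
            step = step + 13
    step = p % 27
    emit(t)
    tmp = 26 // 27
    gain = tmp[p]
    gain *= p
    if 37 < 7:
        print(9)
        p = tmp
    elif p >= 1:
        gain = 34 // t
        gain = tmp
    else:
        step -= p[24]
    return t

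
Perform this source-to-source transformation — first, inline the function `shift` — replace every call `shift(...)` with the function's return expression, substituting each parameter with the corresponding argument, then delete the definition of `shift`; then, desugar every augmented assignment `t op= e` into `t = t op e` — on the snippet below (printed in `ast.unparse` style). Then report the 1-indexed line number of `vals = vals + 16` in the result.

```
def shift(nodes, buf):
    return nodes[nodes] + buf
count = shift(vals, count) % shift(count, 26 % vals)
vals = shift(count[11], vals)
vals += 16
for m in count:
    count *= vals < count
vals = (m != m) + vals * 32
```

3

Transformed code:
count = (vals[vals] + count) % (count[count] + 26 % vals)
vals = count[11][count[11]] + vals
vals = vals + 16
for m in count:
    count = count * (vals < count)
vals = (m != m) + vals * 32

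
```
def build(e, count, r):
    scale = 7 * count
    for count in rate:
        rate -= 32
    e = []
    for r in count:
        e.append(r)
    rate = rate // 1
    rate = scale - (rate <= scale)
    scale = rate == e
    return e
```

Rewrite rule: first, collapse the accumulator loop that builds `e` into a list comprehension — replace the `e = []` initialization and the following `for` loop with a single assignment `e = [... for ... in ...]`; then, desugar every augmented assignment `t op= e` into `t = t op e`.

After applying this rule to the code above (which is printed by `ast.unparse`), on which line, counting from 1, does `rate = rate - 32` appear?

Transformed code:
def build(e, count, r):
    scale = 7 * count
    for count in rate:
        rate = rate - 32
    e = [r for r in count]
    rate = rate // 1
    rate = scale - (rate <= scale)
    scale = rate == e
    return e

4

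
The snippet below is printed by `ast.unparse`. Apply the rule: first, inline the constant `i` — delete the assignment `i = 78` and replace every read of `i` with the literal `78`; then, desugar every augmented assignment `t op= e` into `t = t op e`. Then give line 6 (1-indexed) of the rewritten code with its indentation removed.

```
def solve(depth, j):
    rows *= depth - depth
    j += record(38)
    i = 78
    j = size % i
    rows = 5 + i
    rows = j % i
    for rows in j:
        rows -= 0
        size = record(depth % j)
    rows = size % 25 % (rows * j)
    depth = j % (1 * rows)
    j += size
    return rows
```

rows = j % 78

Transformed code:
def solve(depth, j):
    rows = rows * (depth - depth)
    j = j + record(38)
    j = size % 78
    rows = 5 + 78
    rows = j % 78
    for rows in j:
        rows = rows - 0
        size = record(depth % j)
    rows = size % 25 % (rows * j)
    depth = j % (1 * rows)
    j = j + size
    return rows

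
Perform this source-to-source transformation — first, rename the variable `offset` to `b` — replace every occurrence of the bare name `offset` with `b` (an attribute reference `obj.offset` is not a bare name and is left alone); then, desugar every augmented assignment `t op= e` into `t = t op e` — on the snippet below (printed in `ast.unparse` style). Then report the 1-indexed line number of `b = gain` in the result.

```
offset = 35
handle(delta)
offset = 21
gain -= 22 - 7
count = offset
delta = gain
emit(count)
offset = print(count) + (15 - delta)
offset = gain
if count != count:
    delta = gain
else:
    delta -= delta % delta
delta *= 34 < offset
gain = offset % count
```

Transformed code:
b = 35
handle(delta)
b = 21
gain = gain - (22 - 7)
count = b
delta = gain
emit(count)
b = print(count) + (15 - delta)
b = gain
if count != count:
    delta = gain
else:
    delta = delta - delta % delta
delta = delta * (34 < b)
gain = b % count

9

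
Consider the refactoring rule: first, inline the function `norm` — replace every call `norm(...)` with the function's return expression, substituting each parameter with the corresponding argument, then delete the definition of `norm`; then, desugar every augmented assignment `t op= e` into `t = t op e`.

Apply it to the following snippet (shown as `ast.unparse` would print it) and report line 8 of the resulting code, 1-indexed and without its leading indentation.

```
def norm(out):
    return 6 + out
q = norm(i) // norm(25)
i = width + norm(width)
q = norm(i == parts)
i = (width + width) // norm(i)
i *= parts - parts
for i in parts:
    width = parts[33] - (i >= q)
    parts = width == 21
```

parts = width == 21

Transformed code:
q = (6 + i) // (6 + 25)
i = width + (6 + width)
q = 6 + (i == parts)
i = (width + width) // (6 + i)
i = i * (parts - parts)
for i in parts:
    width = parts[33] - (i >= q)
    parts = width == 21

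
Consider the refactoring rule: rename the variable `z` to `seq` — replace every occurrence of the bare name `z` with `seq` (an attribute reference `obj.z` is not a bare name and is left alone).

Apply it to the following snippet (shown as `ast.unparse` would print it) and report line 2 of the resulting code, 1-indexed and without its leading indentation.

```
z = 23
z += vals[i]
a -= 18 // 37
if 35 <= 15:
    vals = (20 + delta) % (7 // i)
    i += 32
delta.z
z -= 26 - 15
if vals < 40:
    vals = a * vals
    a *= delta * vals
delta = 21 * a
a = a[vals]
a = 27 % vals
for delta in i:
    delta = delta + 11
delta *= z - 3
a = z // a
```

Transformed code:
seq = 23
seq += vals[i]
a -= 18 // 37
if 35 <= 15:
    vals = (20 + delta) % (7 // i)
    i += 32
delta.z
seq -= 26 - 15
if vals < 40:
    vals = a * vals
    a *= delta * vals
delta = 21 * a
a = a[vals]
a = 27 % vals
for delta in i:
    delta = delta + 11
delta *= seq - 3
a = seq // a

seq += vals[i]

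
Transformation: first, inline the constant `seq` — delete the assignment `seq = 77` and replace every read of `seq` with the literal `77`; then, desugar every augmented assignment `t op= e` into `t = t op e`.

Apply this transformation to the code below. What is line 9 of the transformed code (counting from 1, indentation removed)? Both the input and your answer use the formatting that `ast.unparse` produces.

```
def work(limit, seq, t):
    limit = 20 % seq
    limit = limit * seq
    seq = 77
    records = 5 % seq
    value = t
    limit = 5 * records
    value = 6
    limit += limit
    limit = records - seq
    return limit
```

Transformed code:
def work(limit, seq, t):
    limit = 20 % 77
    limit = limit * 77
    records = 5 % 77
    value = t
    limit = 5 * records
    value = 6
    limit = limit + limit
    limit = records - 77
    return limit

limit = records - 77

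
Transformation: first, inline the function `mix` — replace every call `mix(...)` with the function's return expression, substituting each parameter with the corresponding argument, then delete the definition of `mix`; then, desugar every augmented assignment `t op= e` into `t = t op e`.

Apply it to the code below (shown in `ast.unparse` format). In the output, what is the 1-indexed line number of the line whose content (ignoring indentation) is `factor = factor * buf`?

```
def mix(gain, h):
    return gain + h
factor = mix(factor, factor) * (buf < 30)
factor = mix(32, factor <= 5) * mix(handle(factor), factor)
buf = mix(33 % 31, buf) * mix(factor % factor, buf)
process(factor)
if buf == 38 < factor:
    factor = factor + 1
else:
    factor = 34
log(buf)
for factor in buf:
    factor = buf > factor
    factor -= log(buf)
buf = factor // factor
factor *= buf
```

14

Transformed code:
factor = (factor + factor) * (buf < 30)
factor = (32 + (factor <= 5)) * (handle(factor) + factor)
buf = (33 % 31 + buf) * (factor % factor + buf)
process(factor)
if buf == 38 < factor:
    factor = factor + 1
else:
    factor = 34
log(buf)
for factor in buf:
    factor = buf > factor
    factor = factor - log(buf)
buf = factor // factor
factor = factor * buf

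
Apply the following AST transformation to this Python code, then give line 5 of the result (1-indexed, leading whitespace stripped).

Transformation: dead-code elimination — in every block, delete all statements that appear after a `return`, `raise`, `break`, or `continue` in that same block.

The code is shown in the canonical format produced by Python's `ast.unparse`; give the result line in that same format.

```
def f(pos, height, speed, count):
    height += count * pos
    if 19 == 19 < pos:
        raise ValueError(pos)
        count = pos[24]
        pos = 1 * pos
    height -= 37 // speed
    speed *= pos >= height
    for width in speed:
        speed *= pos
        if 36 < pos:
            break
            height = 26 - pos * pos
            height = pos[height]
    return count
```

Transformed code:
def f(pos, height, speed, count):
    height += count * pos
    if 19 == 19 < pos:
        raise ValueError(pos)
    height -= 37 // speed
    speed *= pos >= height
    for width in speed:
        speed *= pos
        if 36 < pos:
            break
    return count

height -= 37 // speed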